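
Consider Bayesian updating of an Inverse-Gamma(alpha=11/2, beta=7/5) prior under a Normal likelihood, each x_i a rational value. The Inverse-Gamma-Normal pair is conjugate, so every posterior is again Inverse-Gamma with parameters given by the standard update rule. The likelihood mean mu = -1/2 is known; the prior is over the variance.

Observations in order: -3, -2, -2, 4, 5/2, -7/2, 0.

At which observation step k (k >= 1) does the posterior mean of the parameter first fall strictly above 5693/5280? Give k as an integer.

k = 3

obs 1: x=-3 → posterior Inverse-Gamma(6, 181/40)
obs 2: x=-2 → posterior Inverse-Gamma(13/2, 113/20)
obs 3: x=-2 → posterior Inverse-Gamma(7, 271/40)
obs 4: x=4 → posterior Inverse-Gamma(15/2, 169/10)
obs 5: x=5/2 → posterior Inverse-Gamma(8, 107/5)
obs 6: x=-7/2 → posterior Inverse-Gamma(17/2, 259/10)
obs 7: x=0 → posterior Inverse-Gamma(9, 1041/40)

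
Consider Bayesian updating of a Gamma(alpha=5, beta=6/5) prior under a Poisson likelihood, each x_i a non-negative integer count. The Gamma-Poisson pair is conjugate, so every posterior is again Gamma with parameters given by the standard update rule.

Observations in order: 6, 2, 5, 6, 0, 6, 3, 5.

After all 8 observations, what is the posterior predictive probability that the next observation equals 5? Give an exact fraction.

1356083609705632682013721722819665034422763964948007393746756619468800000/8879659599738981308409873440225813756842881227400571254397025809494128217

obs 1: x=6 → posterior Gamma(11, 11/5)
obs 2: x=2 → posterior Gamma(13, 16/5)
obs 3: x=5 → posterior Gamma(18, 21/5)
obs 4: x=6 → posterior Gamma(24, 26/5)
obs 5: x=0 → posterior Gamma(24, 31/5)
obs 6: x=6 → posterior Gamma(30, 36/5)
obs 7: x=3 → posterior Gamma(33, 41/5)
obs 8: x=5 → posterior Gamma(38, 46/5)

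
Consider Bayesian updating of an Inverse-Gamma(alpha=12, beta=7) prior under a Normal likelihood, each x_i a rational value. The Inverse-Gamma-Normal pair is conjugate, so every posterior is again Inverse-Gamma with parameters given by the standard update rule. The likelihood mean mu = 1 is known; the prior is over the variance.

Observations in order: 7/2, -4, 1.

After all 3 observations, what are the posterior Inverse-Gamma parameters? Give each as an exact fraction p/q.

alpha=27/2, beta=181/8

obs 1: x=7/2 → posterior Inverse-Gamma(25/2, 81/8)
obs 2: x=-4 → posterior Inverse-Gamma(13, 181/8)
obs 3: x=1 → posterior Inverse-Gamma(27/2, 181/8)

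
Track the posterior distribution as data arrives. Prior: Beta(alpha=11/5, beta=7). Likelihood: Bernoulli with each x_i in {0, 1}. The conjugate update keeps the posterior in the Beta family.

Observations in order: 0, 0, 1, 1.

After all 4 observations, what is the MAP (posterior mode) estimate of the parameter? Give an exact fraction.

2/7

obs 1: x=0 → posterior Beta(11/5, 8)
obs 2: x=0 → posterior Beta(11/5, 9)
obs 3: x=1 → posterior Beta(16/5, 9)
obs 4: x=1 → posterior Beta(21/5, 9)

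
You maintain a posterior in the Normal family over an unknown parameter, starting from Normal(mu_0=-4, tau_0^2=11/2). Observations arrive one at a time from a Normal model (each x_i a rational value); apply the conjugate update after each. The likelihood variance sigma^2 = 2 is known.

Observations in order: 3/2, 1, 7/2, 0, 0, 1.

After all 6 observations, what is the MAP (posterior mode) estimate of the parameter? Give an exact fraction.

obs 1: x=3/2 → posterior Normal(1/30, 22/15)
obs 2: x=1 → posterior Normal(23/52, 11/13)
obs 3: x=7/2 → posterior Normal(50/37, 22/37)
obs 4: x=0 → posterior Normal(25/24, 11/24)
obs 5: x=0 → posterior Normal(50/59, 22/59)
obs 6: x=1 → posterior Normal(61/70, 11/35)

61/70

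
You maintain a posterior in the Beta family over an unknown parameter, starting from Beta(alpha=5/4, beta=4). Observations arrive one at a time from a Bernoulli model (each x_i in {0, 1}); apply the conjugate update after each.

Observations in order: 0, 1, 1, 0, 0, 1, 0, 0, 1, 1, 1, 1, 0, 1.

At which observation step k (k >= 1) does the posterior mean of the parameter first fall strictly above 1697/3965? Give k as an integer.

obs 1: x=0 → posterior Beta(5/4, 5)
obs 2: x=1 → posterior Beta(9/4, 5)
obs 3: x=1 → posterior Beta(13/4, 5)
obs 4: x=0 → posterior Beta(13/4, 6)
obs 5: x=0 → posterior Beta(13/4, 7)
obs 6: x=1 → posterior Beta(17/4, 7)
obs 7: x=0 → posterior Beta(17/4, 8)
obs 8: x=0 → posterior Beta(17/4, 9)
obs 9: x=1 → posterior Beta(21/4, 9)
obs 10: x=1 → posterior Beta(25/4, 9)
obs 11: x=1 → posterior Beta(29/4, 9)
obs 12: x=1 → posterior Beta(33/4, 9)
obs 13: x=0 → posterior Beta(33/4, 10)
obs 14: x=1 → posterior Beta(37/4, 10)

k = 11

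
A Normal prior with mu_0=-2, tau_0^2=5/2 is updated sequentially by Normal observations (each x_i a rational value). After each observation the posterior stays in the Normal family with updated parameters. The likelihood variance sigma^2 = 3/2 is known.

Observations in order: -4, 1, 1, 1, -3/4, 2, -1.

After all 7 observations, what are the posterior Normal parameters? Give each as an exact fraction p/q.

mu_0=-39/152, tau_0^2=15/76

obs 1: x=-4 → posterior Normal(-13/4, 15/16)
obs 2: x=1 → posterior Normal(-21/13, 15/26)
obs 3: x=1 → posterior Normal(-8/9, 5/12)
obs 4: x=1 → posterior Normal(-11/23, 15/46)
obs 5: x=-3/4 → posterior Normal(-59/112, 15/56)
obs 6: x=2 → posterior Normal(-19/132, 5/22)
obs 7: x=-1 → posterior Normal(-39/152, 15/76)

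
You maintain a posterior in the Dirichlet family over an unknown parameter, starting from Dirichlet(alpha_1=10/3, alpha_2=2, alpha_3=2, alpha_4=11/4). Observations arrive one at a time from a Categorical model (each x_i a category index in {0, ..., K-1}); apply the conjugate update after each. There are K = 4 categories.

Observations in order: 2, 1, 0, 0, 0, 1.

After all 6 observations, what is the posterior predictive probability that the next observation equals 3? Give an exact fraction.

33/193

obs 1: x=2 → posterior Dirichlet(10/3, 2, 3, 11/4)
obs 2: x=1 → posterior Dirichlet(10/3, 3, 3, 11/4)
obs 3: x=0 → posterior Dirichlet(13/3, 3, 3, 11/4)
obs 4: x=0 → posterior Dirichlet(16/3, 3, 3, 11/4)
obs 5: x=0 → posterior Dirichlet(19/3, 3, 3, 11/4)
obs 6: x=1 → posterior Dirichlet(19/3, 4, 3, 11/4)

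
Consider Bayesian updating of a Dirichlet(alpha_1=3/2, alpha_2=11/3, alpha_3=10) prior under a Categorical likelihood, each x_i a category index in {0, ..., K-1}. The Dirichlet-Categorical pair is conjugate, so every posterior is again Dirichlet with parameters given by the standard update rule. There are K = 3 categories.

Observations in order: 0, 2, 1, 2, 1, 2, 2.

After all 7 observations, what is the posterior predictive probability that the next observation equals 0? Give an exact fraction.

15/133

obs 1: x=0 → posterior Dirichlet(5/2, 11/3, 10)
obs 2: x=2 → posterior Dirichlet(5/2, 11/3, 11)
obs 3: x=1 → posterior Dirichlet(5/2, 14/3, 11)
obs 4: x=2 → posterior Dirichlet(5/2, 14/3, 12)
obs 5: x=1 → posterior Dirichlet(5/2, 17/3, 12)
obs 6: x=2 → posterior Dirichlet(5/2, 17/3, 13)
obs 7: x=2 → posterior Dirichlet(5/2, 17/3, 14)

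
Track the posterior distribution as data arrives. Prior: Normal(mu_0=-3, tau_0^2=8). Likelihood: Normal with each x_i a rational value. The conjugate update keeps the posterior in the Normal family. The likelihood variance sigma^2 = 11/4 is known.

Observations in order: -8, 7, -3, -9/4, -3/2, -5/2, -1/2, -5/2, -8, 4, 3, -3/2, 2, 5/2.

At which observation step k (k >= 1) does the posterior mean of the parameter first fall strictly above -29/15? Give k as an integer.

obs 1: x=-8 → posterior Normal(-289/43, 88/43)
obs 2: x=7 → posterior Normal(-13/15, 88/75)
obs 3: x=-3 → posterior Normal(-161/107, 88/107)
obs 4: x=-9/4 → posterior Normal(-233/139, 88/139)
obs 5: x=-3/2 → posterior Normal(-281/171, 88/171)
obs 6: x=-5/2 → posterior Normal(-361/203, 88/203)
obs 7: x=-1/2 → posterior Normal(-377/235, 88/235)
obs 8: x=-5/2 → posterior Normal(-457/267, 88/267)
obs 9: x=-8 → posterior Normal(-31/13, 88/299)
obs 10: x=4 → posterior Normal(-585/331, 88/331)
obs 11: x=3 → posterior Normal(-163/121, 8/33)
obs 12: x=-3/2 → posterior Normal(-537/395, 88/395)
obs 13: x=2 → posterior Normal(-473/427, 88/427)
obs 14: x=5/2 → posterior Normal(-131/153, 88/459)

k = 2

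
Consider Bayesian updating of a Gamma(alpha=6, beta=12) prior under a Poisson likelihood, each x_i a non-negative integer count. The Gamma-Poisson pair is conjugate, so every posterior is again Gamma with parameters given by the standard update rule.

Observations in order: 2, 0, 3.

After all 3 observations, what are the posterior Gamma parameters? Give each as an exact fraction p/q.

obs 1: x=2 → posterior Gamma(8, 13)
obs 2: x=0 → posterior Gamma(8, 14)
obs 3: x=3 → posterior Gamma(11, 15)

alpha=11, beta=15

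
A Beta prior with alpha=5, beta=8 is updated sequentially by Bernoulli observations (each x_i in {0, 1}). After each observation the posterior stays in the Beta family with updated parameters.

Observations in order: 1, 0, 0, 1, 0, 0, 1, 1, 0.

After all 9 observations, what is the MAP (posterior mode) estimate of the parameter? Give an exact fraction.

2/5

obs 1: x=1 → posterior Beta(6, 8)
obs 2: x=0 → posterior Beta(6, 9)
obs 3: x=0 → posterior Beta(6, 10)
obs 4: x=1 → posterior Beta(7, 10)
obs 5: x=0 → posterior Beta(7, 11)
obs 6: x=0 → posterior Beta(7, 12)
obs 7: x=1 → posterior Beta(8, 12)
obs 8: x=1 → posterior Beta(9, 12)
obs 9: x=0 → posterior Beta(9, 13)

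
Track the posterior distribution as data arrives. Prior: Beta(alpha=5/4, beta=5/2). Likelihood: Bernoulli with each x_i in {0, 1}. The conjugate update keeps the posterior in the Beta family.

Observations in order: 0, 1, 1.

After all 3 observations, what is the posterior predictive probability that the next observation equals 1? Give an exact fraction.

13/27

obs 1: x=0 → posterior Beta(5/4, 7/2)
obs 2: x=1 → posterior Beta(9/4, 7/2)
obs 3: x=1 → posterior Beta(13/4, 7/2)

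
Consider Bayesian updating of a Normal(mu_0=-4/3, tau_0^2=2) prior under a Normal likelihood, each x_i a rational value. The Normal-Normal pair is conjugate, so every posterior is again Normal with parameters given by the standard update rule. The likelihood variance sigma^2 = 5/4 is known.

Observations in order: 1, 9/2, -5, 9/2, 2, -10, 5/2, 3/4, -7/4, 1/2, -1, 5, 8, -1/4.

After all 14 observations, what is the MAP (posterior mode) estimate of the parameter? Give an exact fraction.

238/351

obs 1: x=1 → posterior Normal(4/39, 10/13)
obs 2: x=9/2 → posterior Normal(16/9, 10/21)
obs 3: x=-5 → posterior Normal(-8/87, 10/29)
obs 4: x=9/2 → posterior Normal(100/111, 10/37)
obs 5: x=2 → posterior Normal(148/135, 2/9)
obs 6: x=-10 → posterior Normal(-92/159, 10/53)
obs 7: x=5/2 → posterior Normal(-32/183, 10/61)
obs 8: x=3/4 → posterior Normal(-14/207, 10/69)
obs 9: x=-7/4 → posterior Normal(-8/33, 10/77)
obs 10: x=1/2 → posterior Normal(-44/255, 2/17)
obs 11: x=-1 → posterior Normal(-68/279, 10/93)
obs 12: x=5 → posterior Normal(52/303, 10/101)
obs 13: x=8 → posterior Normal(244/327, 10/109)
obs 14: x=-1/4 → posterior Normal(238/351, 10/117)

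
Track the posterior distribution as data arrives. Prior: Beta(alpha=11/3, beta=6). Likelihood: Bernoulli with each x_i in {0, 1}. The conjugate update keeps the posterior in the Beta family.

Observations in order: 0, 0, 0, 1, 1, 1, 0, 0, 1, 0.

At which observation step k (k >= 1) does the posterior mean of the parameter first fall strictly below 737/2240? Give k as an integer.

obs 1: x=0 → posterior Beta(11/3, 7)
obs 2: x=0 → posterior Beta(11/3, 8)
obs 3: x=0 → posterior Beta(11/3, 9)
obs 4: x=1 → posterior Beta(14/3, 9)
obs 5: x=1 → posterior Beta(17/3, 9)
obs 6: x=1 → posterior Beta(20/3, 9)
obs 7: x=0 → posterior Beta(20/3, 10)
obs 8: x=0 → posterior Beta(20/3, 11)
obs 9: x=1 → posterior Beta(23/3, 11)
obs 10: x=0 → posterior Beta(23/3, 12)

k = 2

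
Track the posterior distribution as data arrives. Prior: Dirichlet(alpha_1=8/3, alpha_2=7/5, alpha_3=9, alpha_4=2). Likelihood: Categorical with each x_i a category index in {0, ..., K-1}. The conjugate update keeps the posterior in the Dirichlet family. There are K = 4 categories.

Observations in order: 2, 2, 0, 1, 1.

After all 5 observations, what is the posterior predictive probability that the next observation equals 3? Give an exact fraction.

30/301

obs 1: x=2 → posterior Dirichlet(8/3, 7/5, 10, 2)
obs 2: x=2 → posterior Dirichlet(8/3, 7/5, 11, 2)
obs 3: x=0 → posterior Dirichlet(11/3, 7/5, 11, 2)
obs 4: x=1 → posterior Dirichlet(11/3, 12/5, 11, 2)
obs 5: x=1 → posterior Dirichlet(11/3, 17/5, 11, 2)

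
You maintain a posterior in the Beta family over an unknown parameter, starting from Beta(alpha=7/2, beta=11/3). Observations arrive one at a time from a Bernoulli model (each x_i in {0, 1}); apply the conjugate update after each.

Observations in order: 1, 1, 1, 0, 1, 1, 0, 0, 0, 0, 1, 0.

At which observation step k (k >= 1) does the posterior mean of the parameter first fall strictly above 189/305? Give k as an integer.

obs 1: x=1 → posterior Beta(9/2, 11/3)
obs 2: x=1 → posterior Beta(11/2, 11/3)
obs 3: x=1 → posterior Beta(13/2, 11/3)
obs 4: x=0 → posterior Beta(13/2, 14/3)
obs 5: x=1 → posterior Beta(15/2, 14/3)
obs 6: x=1 → posterior Beta(17/2, 14/3)
obs 7: x=0 → posterior Beta(17/2, 17/3)
obs 8: x=0 → posterior Beta(17/2, 20/3)
obs 9: x=0 → posterior Beta(17/2, 23/3)
obs 10: x=0 → posterior Beta(17/2, 26/3)
obs 11: x=1 → posterior Beta(19/2, 26/3)
obs 12: x=0 → posterior Beta(19/2, 29/3)

k = 3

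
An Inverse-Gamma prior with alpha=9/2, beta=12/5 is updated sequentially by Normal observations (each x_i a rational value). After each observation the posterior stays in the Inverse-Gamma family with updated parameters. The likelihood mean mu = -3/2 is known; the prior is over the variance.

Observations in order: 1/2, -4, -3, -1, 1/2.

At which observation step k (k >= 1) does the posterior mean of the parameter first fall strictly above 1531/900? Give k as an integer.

obs 1: x=1/2 → posterior Inverse-Gamma(5, 22/5)
obs 2: x=-4 → posterior Inverse-Gamma(11/2, 301/40)
obs 3: x=-3 → posterior Inverse-Gamma(6, 173/20)
obs 4: x=-1 → posterior Inverse-Gamma(13/2, 351/40)
obs 5: x=1/2 → posterior Inverse-Gamma(7, 431/40)

k = 3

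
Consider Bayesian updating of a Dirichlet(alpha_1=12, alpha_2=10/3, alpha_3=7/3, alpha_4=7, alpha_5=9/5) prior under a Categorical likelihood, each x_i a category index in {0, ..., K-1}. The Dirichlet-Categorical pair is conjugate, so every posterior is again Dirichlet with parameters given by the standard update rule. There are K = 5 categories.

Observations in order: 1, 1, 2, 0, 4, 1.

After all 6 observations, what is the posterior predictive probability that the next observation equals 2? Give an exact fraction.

obs 1: x=1 → posterior Dirichlet(12, 13/3, 7/3, 7, 9/5)
obs 2: x=1 → posterior Dirichlet(12, 16/3, 7/3, 7, 9/5)
obs 3: x=2 → posterior Dirichlet(12, 16/3, 10/3, 7, 9/5)
obs 4: x=0 → posterior Dirichlet(13, 16/3, 10/3, 7, 9/5)
obs 5: x=4 → posterior Dirichlet(13, 16/3, 10/3, 7, 14/5)
obs 6: x=1 → posterior Dirichlet(13, 19/3, 10/3, 7, 14/5)

50/487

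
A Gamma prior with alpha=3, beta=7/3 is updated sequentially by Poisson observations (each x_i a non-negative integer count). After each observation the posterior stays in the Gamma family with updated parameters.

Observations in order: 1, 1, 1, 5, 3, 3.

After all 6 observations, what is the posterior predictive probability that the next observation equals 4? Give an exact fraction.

228433054871857166290283203125/2456510688823056210273111113728

obs 1: x=1 → posterior Gamma(4, 10/3)
obs 2: x=1 → posterior Gamma(5, 13/3)
obs 3: x=1 → posterior Gamma(6, 16/3)
obs 4: x=5 → posterior Gamma(11, 19/3)
obs 5: x=3 → posterior Gamma(14, 22/3)
obs 6: x=3 → posterior Gamma(17, 25/3)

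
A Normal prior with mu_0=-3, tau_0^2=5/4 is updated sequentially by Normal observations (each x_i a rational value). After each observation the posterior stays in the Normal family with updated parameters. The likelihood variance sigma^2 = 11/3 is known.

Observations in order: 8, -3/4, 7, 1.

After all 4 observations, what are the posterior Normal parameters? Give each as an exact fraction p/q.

obs 1: x=8 → posterior Normal(-12/59, 55/59)
obs 2: x=-3/4 → posterior Normal(-93/296, 55/74)
obs 3: x=7 → posterior Normal(327/356, 55/89)
obs 4: x=1 → posterior Normal(387/416, 55/104)

mu_0=387/416, tau_0^2=55/104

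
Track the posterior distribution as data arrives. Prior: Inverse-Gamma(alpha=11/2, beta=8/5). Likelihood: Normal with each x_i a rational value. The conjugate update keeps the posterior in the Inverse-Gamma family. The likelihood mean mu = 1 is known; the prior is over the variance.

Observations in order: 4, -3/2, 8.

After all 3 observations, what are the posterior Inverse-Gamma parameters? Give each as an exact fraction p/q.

alpha=7, beta=1349/40

obs 1: x=4 → posterior Inverse-Gamma(6, 61/10)
obs 2: x=-3/2 → posterior Inverse-Gamma(13/2, 369/40)
obs 3: x=8 → posterior Inverse-Gamma(7, 1349/40)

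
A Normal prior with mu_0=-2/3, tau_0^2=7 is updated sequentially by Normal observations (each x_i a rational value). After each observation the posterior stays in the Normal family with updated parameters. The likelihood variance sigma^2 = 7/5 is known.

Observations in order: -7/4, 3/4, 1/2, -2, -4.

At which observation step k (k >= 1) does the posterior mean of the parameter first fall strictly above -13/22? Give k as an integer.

obs 1: x=-7/4 → posterior Normal(-113/72, 7/6)
obs 2: x=3/4 → posterior Normal(-17/33, 7/11)
obs 3: x=1/2 → posterior Normal(-19/96, 7/16)
obs 4: x=-2 → posterior Normal(-79/126, 1/3)
obs 5: x=-4 → posterior Normal(-199/156, 7/26)

k = 2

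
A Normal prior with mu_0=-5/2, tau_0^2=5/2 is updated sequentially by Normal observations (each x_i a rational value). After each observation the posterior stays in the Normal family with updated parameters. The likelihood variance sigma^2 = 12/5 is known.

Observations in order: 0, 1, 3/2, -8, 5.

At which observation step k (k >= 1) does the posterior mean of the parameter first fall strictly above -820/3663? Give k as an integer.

k = 3

obs 1: x=0 → posterior Normal(-60/49, 60/49)
obs 2: x=1 → posterior Normal(-35/74, 30/37)
obs 3: x=3/2 → posterior Normal(5/198, 20/33)
obs 4: x=-8 → posterior Normal(-395/248, 15/31)
obs 5: x=5 → posterior Normal(-145/298, 60/149)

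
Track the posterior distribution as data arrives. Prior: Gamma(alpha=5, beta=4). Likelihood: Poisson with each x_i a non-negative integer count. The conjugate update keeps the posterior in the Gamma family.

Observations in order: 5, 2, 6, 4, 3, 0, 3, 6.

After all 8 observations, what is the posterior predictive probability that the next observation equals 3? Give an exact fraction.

35144759634677470666824988555891137576960/164400841185494513395503358052498933338333

obs 1: x=5 → posterior Gamma(10, 5)
obs 2: x=2 → posterior Gamma(12, 6)
obs 3: x=6 → posterior Gamma(18, 7)
obs 4: x=4 → posterior Gamma(22, 8)
obs 5: x=3 → posterior Gamma(25, 9)
obs 6: x=0 → posterior Gamma(25, 10)
obs 7: x=3 → posterior Gamma(28, 11)
obs 8: x=6 → posterior Gamma(34, 12)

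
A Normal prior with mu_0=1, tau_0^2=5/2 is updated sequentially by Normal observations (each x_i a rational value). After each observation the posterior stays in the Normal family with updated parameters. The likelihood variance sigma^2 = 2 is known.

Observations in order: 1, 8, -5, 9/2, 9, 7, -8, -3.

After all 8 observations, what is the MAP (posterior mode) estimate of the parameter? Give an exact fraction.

13/8

obs 1: x=1 → posterior Normal(1, 10/9)
obs 2: x=8 → posterior Normal(7/2, 5/7)
obs 3: x=-5 → posterior Normal(24/19, 10/19)
obs 4: x=9/2 → posterior Normal(31/16, 5/12)
obs 5: x=9 → posterior Normal(183/58, 10/29)
obs 6: x=7 → posterior Normal(253/68, 5/17)
obs 7: x=-8 → posterior Normal(173/78, 10/39)
obs 8: x=-3 → posterior Normal(13/8, 5/22)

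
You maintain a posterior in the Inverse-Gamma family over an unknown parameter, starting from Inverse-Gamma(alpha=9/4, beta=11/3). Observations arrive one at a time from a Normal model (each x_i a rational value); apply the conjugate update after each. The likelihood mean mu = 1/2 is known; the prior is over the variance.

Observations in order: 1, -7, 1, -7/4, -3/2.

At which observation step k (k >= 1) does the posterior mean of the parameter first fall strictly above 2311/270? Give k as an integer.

obs 1: x=1 → posterior Inverse-Gamma(11/4, 91/24)
obs 2: x=-7 → posterior Inverse-Gamma(13/4, 383/12)
obs 3: x=1 → posterior Inverse-Gamma(15/4, 769/24)
obs 4: x=-7/4 → posterior Inverse-Gamma(17/4, 3319/96)
obs 5: x=-3/2 → posterior Inverse-Gamma(19/4, 3511/96)

k = 2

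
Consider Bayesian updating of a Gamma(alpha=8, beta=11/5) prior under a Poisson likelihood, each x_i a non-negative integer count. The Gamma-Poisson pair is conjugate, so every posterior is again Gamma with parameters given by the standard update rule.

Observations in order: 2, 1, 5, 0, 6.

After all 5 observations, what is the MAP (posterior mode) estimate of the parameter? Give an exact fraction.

obs 1: x=2 → posterior Gamma(10, 16/5)
obs 2: x=1 → posterior Gamma(11, 21/5)
obs 3: x=5 → posterior Gamma(16, 26/5)
obs 4: x=0 → posterior Gamma(16, 31/5)
obs 5: x=6 → posterior Gamma(22, 36/5)

35/12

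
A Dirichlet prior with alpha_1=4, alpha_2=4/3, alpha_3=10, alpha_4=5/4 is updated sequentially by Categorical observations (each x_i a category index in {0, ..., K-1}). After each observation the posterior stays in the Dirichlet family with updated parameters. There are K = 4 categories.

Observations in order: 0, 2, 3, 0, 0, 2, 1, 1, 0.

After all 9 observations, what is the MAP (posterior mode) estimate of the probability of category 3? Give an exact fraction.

15/259

obs 1: x=0 → posterior Dirichlet(5, 4/3, 10, 5/4)
obs 2: x=2 → posterior Dirichlet(5, 4/3, 11, 5/4)
obs 3: x=3 → posterior Dirichlet(5, 4/3, 11, 9/4)
obs 4: x=0 → posterior Dirichlet(6, 4/3, 11, 9/4)
obs 5: x=0 → posterior Dirichlet(7, 4/3, 11, 9/4)
obs 6: x=2 → posterior Dirichlet(7, 4/3, 12, 9/4)
obs 7: x=1 → posterior Dirichlet(7, 7/3, 12, 9/4)
obs 8: x=1 → posterior Dirichlet(7, 10/3, 12, 9/4)
obs 9: x=0 → posterior Dirichlet(8, 10/3, 12, 9/4)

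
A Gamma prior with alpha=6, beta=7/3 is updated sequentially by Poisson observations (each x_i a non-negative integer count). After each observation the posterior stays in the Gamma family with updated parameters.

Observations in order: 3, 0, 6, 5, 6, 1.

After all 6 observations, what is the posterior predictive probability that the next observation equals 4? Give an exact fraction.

obs 1: x=3 → posterior Gamma(9, 10/3)
obs 2: x=0 → posterior Gamma(9, 13/3)
obs 3: x=6 → posterior Gamma(15, 16/3)
obs 4: x=5 → posterior Gamma(20, 19/3)
obs 5: x=6 → posterior Gamma(26, 22/3)
obs 6: x=1 → posterior Gamma(27, 25/3)

17603418722700325815821997821331024169921875/103944360483162583569028075802551403828740096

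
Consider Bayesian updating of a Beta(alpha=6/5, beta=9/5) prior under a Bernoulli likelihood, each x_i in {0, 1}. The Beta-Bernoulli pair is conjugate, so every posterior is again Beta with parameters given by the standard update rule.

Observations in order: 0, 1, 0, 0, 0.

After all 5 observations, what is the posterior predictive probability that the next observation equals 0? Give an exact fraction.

29/40

obs 1: x=0 → posterior Beta(6/5, 14/5)
obs 2: x=1 → posterior Beta(11/5, 14/5)
obs 3: x=0 → posterior Beta(11/5, 19/5)
obs 4: x=0 → posterior Beta(11/5, 24/5)
obs 5: x=0 → posterior Beta(11/5, 29/5)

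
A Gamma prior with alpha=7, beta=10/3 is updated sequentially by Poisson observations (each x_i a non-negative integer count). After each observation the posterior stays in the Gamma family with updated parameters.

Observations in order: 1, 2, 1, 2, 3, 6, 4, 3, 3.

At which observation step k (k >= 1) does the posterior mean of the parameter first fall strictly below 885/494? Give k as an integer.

obs 1: x=1 → posterior Gamma(8, 13/3)
obs 2: x=2 → posterior Gamma(10, 16/3)
obs 3: x=1 → posterior Gamma(11, 19/3)
obs 4: x=2 → posterior Gamma(13, 22/3)
obs 5: x=3 → posterior Gamma(16, 25/3)
obs 6: x=6 → posterior Gamma(22, 28/3)
obs 7: x=4 → posterior Gamma(26, 31/3)
obs 8: x=3 → posterior Gamma(29, 34/3)
obs 9: x=3 → posterior Gamma(32, 37/3)

k = 3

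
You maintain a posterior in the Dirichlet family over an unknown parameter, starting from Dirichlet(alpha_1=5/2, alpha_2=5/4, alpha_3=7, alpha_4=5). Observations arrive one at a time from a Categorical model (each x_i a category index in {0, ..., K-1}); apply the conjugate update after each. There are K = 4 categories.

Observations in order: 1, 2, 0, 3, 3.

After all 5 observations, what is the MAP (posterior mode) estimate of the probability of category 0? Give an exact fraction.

obs 1: x=1 → posterior Dirichlet(5/2, 9/4, 7, 5)
obs 2: x=2 → posterior Dirichlet(5/2, 9/4, 8, 5)
obs 3: x=0 → posterior Dirichlet(7/2, 9/4, 8, 5)
obs 4: x=3 → posterior Dirichlet(7/2, 9/4, 8, 6)
obs 5: x=3 → posterior Dirichlet(7/2, 9/4, 8, 7)

10/67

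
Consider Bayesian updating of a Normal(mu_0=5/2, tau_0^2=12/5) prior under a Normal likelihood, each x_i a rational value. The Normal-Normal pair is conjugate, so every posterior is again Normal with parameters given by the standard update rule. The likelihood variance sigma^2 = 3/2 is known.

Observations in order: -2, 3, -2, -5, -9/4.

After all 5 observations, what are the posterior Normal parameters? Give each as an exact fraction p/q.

obs 1: x=-2 → posterior Normal(-7/26, 12/13)
obs 2: x=3 → posterior Normal(41/42, 4/7)
obs 3: x=-2 → posterior Normal(9/58, 12/29)
obs 4: x=-5 → posterior Normal(-71/74, 12/37)
obs 5: x=-9/4 → posterior Normal(-107/90, 4/15)

mu_0=-107/90, tau_0^2=4/15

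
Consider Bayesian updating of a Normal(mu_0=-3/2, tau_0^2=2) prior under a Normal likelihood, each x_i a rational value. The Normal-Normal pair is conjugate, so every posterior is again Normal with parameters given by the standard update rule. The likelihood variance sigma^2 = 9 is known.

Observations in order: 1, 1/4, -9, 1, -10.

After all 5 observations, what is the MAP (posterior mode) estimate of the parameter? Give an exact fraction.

-47/19

obs 1: x=1 → posterior Normal(-23/22, 18/11)
obs 2: x=1/4 → posterior Normal(-11/13, 18/13)
obs 3: x=-9 → posterior Normal(-29/15, 6/5)
obs 4: x=1 → posterior Normal(-27/17, 18/17)
obs 5: x=-10 → posterior Normal(-47/19, 18/19)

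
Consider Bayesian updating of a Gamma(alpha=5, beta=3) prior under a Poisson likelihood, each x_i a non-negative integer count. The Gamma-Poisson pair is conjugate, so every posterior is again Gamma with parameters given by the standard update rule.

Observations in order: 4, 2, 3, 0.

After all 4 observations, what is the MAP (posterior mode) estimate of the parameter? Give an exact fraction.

obs 1: x=4 → posterior Gamma(9, 4)
obs 2: x=2 → posterior Gamma(11, 5)
obs 3: x=3 → posterior Gamma(14, 6)
obs 4: x=0 → posterior Gamma(14, 7)

13/7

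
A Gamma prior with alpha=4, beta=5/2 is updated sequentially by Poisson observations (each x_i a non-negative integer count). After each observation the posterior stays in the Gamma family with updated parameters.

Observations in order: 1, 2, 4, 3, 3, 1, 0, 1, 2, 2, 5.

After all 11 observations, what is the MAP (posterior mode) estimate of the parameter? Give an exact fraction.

obs 1: x=1 → posterior Gamma(5, 7/2)
obs 2: x=2 → posterior Gamma(7, 9/2)
obs 3: x=4 → posterior Gamma(11, 11/2)
obs 4: x=3 → posterior Gamma(14, 13/2)
obs 5: x=3 → posterior Gamma(17, 15/2)
obs 6: x=1 → posterior Gamma(18, 17/2)
obs 7: x=0 → posterior Gamma(18, 19/2)
obs 8: x=1 → posterior Gamma(19, 21/2)
obs 9: x=2 → posterior Gamma(21, 23/2)
obs 10: x=2 → posterior Gamma(23, 25/2)
obs 11: x=5 → posterior Gamma(28, 27/2)

2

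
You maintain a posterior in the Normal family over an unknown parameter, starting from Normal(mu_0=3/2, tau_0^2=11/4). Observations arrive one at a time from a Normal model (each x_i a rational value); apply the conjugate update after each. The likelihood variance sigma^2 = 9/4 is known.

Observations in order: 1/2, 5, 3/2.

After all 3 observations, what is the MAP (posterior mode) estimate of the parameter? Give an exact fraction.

181/84

obs 1: x=1/2 → posterior Normal(19/20, 99/80)
obs 2: x=5 → posterior Normal(74/31, 99/124)
obs 3: x=3/2 → posterior Normal(181/84, 33/56)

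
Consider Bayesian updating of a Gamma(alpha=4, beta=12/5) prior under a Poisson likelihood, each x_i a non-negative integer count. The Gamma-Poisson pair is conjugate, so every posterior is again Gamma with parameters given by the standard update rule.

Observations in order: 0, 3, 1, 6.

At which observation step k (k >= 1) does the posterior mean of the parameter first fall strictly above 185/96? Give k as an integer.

obs 1: x=0 → posterior Gamma(4, 17/5)
obs 2: x=3 → posterior Gamma(7, 22/5)
obs 3: x=1 → posterior Gamma(8, 27/5)
obs 4: x=6 → posterior Gamma(14, 32/5)

k = 4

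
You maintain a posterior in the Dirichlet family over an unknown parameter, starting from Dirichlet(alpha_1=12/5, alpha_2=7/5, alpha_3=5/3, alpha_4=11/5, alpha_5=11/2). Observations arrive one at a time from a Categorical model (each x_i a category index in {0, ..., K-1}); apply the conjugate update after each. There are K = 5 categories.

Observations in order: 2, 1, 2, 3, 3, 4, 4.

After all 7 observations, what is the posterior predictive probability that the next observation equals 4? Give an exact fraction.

obs 1: x=2 → posterior Dirichlet(12/5, 7/5, 8/3, 11/5, 11/2)
obs 2: x=1 → posterior Dirichlet(12/5, 12/5, 8/3, 11/5, 11/2)
obs 3: x=2 → posterior Dirichlet(12/5, 12/5, 11/3, 11/5, 11/2)
obs 4: x=3 → posterior Dirichlet(12/5, 12/5, 11/3, 16/5, 11/2)
obs 5: x=3 → posterior Dirichlet(12/5, 12/5, 11/3, 21/5, 11/2)
obs 6: x=4 → posterior Dirichlet(12/5, 12/5, 11/3, 21/5, 13/2)
obs 7: x=4 → posterior Dirichlet(12/5, 12/5, 11/3, 21/5, 15/2)

45/121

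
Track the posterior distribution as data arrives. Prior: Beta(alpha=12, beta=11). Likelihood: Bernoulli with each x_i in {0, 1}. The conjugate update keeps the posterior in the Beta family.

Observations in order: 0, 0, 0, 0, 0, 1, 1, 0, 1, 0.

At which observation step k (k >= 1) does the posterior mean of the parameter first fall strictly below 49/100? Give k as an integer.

obs 1: x=0 → posterior Beta(12, 12)
obs 2: x=0 → posterior Beta(12, 13)
obs 3: x=0 → posterior Beta(12, 14)
obs 4: x=0 → posterior Beta(12, 15)
obs 5: x=0 → posterior Beta(12, 16)
obs 6: x=1 → posterior Beta(13, 16)
obs 7: x=1 → posterior Beta(14, 16)
obs 8: x=0 → posterior Beta(14, 17)
obs 9: x=1 → posterior Beta(15, 17)
obs 10: x=0 → posterior Beta(15, 18)

k = 2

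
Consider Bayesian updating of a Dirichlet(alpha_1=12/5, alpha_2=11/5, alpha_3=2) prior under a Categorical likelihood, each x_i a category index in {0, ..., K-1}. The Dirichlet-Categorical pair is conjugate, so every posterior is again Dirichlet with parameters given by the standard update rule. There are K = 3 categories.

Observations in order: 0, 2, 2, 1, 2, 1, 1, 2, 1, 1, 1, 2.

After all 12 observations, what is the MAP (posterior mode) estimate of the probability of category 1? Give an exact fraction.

6/13

obs 1: x=0 → posterior Dirichlet(17/5, 11/5, 2)
obs 2: x=2 → posterior Dirichlet(17/5, 11/5, 3)
obs 3: x=2 → posterior Dirichlet(17/5, 11/5, 4)
obs 4: x=1 → posterior Dirichlet(17/5, 16/5, 4)
obs 5: x=2 → posterior Dirichlet(17/5, 16/5, 5)
obs 6: x=1 → posterior Dirichlet(17/5, 21/5, 5)
obs 7: x=1 → posterior Dirichlet(17/5, 26/5, 5)
obs 8: x=2 → posterior Dirichlet(17/5, 26/5, 6)
obs 9: x=1 → posterior Dirichlet(17/5, 31/5, 6)
obs 10: x=1 → posterior Dirichlet(17/5, 36/5, 6)
obs 11: x=1 → posterior Dirichlet(17/5, 41/5, 6)
obs 12: x=2 → posterior Dirichlet(17/5, 41/5, 7)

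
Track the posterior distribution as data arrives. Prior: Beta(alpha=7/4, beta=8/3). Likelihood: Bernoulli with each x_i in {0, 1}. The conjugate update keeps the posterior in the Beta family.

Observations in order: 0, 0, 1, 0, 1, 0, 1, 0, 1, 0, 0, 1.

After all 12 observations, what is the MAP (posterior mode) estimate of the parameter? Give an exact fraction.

69/173

obs 1: x=0 → posterior Beta(7/4, 11/3)
obs 2: x=0 → posterior Beta(7/4, 14/3)
obs 3: x=1 → posterior Beta(11/4, 14/3)
obs 4: x=0 → posterior Beta(11/4, 17/3)
obs 5: x=1 → posterior Beta(15/4, 17/3)
obs 6: x=0 → posterior Beta(15/4, 20/3)
obs 7: x=1 → posterior Beta(19/4, 20/3)
obs 8: x=0 → posterior Beta(19/4, 23/3)
obs 9: x=1 → posterior Beta(23/4, 23/3)
obs 10: x=0 → posterior Beta(23/4, 26/3)
obs 11: x=0 → posterior Beta(23/4, 29/3)
obs 12: x=1 → posterior Beta(27/4, 29/3)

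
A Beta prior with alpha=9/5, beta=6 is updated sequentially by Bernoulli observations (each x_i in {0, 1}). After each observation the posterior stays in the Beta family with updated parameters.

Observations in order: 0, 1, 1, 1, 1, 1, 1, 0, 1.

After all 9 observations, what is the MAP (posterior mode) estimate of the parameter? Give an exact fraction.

39/74

obs 1: x=0 → posterior Beta(9/5, 7)
obs 2: x=1 → posterior Beta(14/5, 7)
obs 3: x=1 → posterior Beta(19/5, 7)
obs 4: x=1 → posterior Beta(24/5, 7)
obs 5: x=1 → posterior Beta(29/5, 7)
obs 6: x=1 → posterior Beta(34/5, 7)
obs 7: x=1 → posterior Beta(39/5, 7)
obs 8: x=0 → posterior Beta(39/5, 8)
obs 9: x=1 → posterior Beta(44/5, 8)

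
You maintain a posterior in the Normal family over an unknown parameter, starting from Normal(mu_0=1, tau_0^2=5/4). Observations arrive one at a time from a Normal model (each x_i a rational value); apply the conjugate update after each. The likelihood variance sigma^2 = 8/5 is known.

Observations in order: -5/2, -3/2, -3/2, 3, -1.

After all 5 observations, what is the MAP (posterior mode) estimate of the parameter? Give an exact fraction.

-111/314

obs 1: x=-5/2 → posterior Normal(-61/114, 40/57)
obs 2: x=-3/2 → posterior Normal(-34/41, 20/41)
obs 3: x=-3/2 → posterior Normal(-211/214, 40/107)
obs 4: x=3 → posterior Normal(-61/264, 10/33)
obs 5: x=-1 → posterior Normal(-111/314, 40/157)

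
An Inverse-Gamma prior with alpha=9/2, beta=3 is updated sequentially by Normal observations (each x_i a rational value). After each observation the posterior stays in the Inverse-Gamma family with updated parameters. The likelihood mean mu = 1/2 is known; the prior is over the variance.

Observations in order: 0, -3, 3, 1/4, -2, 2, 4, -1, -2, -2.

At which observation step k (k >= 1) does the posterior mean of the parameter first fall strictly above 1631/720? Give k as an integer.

obs 1: x=0 → posterior Inverse-Gamma(5, 25/8)
obs 2: x=-3 → posterior Inverse-Gamma(11/2, 37/4)
obs 3: x=3 → posterior Inverse-Gamma(6, 99/8)
obs 4: x=1/4 → posterior Inverse-Gamma(13/2, 397/32)
obs 5: x=-2 → posterior Inverse-Gamma(7, 497/32)
obs 6: x=2 → posterior Inverse-Gamma(15/2, 533/32)
obs 7: x=4 → posterior Inverse-Gamma(8, 729/32)
obs 8: x=-1 → posterior Inverse-Gamma(17/2, 765/32)
obs 9: x=-2 → posterior Inverse-Gamma(9, 865/32)
obs 10: x=-2 → posterior Inverse-Gamma(19/2, 965/32)

k = 3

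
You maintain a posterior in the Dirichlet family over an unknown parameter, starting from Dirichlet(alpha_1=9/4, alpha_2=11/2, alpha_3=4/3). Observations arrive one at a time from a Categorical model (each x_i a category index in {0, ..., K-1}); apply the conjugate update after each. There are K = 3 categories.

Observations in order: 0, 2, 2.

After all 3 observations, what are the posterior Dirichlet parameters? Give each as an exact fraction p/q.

alpha_1=13/4, alpha_2=11/2, alpha_3=10/3

obs 1: x=0 → posterior Dirichlet(13/4, 11/2, 4/3)
obs 2: x=2 → posterior Dirichlet(13/4, 11/2, 7/3)
obs 3: x=2 → posterior Dirichlet(13/4, 11/2, 10/3)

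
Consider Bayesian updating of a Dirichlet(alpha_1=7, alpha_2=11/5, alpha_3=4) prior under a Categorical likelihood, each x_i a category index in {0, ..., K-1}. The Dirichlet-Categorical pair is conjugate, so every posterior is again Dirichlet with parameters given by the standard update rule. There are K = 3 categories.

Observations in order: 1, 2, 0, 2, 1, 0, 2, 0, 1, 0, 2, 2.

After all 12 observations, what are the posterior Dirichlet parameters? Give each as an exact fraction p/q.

obs 1: x=1 → posterior Dirichlet(7, 16/5, 4)
obs 2: x=2 → posterior Dirichlet(7, 16/5, 5)
obs 3: x=0 → posterior Dirichlet(8, 16/5, 5)
obs 4: x=2 → posterior Dirichlet(8, 16/5, 6)
obs 5: x=1 → posterior Dirichlet(8, 21/5, 6)
obs 6: x=0 → posterior Dirichlet(9, 21/5, 6)
obs 7: x=2 → posterior Dirichlet(9, 21/5, 7)
obs 8: x=0 → posterior Dirichlet(10, 21/5, 7)
obs 9: x=1 → posterior Dirichlet(10, 26/5, 7)
obs 10: x=0 → posterior Dirichlet(11, 26/5, 7)
obs 11: x=2 → posterior Dirichlet(11, 26/5, 8)
obs 12: x=2 → posterior Dirichlet(11, 26/5, 9)

alpha_1=11, alpha_2=26/5, alpha_3=9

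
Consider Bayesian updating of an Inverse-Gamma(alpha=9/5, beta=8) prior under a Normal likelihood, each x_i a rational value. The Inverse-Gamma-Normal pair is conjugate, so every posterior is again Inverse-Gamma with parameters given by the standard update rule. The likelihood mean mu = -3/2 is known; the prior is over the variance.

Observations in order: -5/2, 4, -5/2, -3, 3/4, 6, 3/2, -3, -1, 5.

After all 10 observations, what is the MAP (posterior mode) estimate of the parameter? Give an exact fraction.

4415/416

obs 1: x=-5/2 → posterior Inverse-Gamma(23/10, 17/2)
obs 2: x=4 → posterior Inverse-Gamma(14/5, 189/8)
obs 3: x=-5/2 → posterior Inverse-Gamma(33/10, 193/8)
obs 4: x=-3 → posterior Inverse-Gamma(19/5, 101/4)
obs 5: x=3/4 → posterior Inverse-Gamma(43/10, 889/32)
obs 6: x=6 → posterior Inverse-Gamma(24/5, 1789/32)
obs 7: x=3/2 → posterior Inverse-Gamma(53/10, 1933/32)
obs 8: x=-3 → posterior Inverse-Gamma(29/5, 1969/32)
obs 9: x=-1 → posterior Inverse-Gamma(63/10, 1973/32)
obs 10: x=5 → posterior Inverse-Gamma(34/5, 2649/32)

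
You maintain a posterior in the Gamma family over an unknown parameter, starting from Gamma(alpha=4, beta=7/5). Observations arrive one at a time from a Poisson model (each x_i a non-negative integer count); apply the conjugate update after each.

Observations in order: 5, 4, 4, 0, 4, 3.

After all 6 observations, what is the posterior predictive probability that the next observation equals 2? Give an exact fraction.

27084535694495839937728147552077968100625/133444384937313690320855016778546399936512

obs 1: x=5 → posterior Gamma(9, 12/5)
obs 2: x=4 → posterior Gamma(13, 17/5)
obs 3: x=4 → posterior Gamma(17, 22/5)
obs 4: x=0 → posterior Gamma(17, 27/5)
obs 5: x=4 → posterior Gamma(21, 32/5)
obs 6: x=3 → posterior Gamma(24, 37/5)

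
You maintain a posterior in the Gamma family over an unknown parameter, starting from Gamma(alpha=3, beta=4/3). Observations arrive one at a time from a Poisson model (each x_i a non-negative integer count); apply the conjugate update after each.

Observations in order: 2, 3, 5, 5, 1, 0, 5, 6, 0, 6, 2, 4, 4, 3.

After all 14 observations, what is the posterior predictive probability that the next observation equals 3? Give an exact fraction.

34267817601953929193016096550319178210449141311510310641434693209038923162323622297600/158489348971613141575887740685910623732002956746326644645760871238192881522209474940049

obs 1: x=2 → posterior Gamma(5, 7/3)
obs 2: x=3 → posterior Gamma(8, 10/3)
obs 3: x=5 → posterior Gamma(13, 13/3)
obs 4: x=5 → posterior Gamma(18, 16/3)
obs 5: x=1 → posterior Gamma(19, 19/3)
obs 6: x=0 → posterior Gamma(19, 22/3)
obs 7: x=5 → posterior Gamma(24, 25/3)
obs 8: x=6 → posterior Gamma(30, 28/3)
obs 9: x=0 → posterior Gamma(30, 31/3)
obs 10: x=6 → posterior Gamma(36, 34/3)
obs 11: x=2 → posterior Gamma(38, 37/3)
obs 12: x=4 → posterior Gamma(42, 40/3)
obs 13: x=4 → posterior Gamma(46, 43/3)
obs 14: x=3 → posterior Gamma(49, 46/3)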